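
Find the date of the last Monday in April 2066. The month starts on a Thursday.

April 2066 begins on a Thursday, so the first Monday is April 5 (4 days later).
April 2066 has 30 days. Adding weeks: 5, 12, 19, 26 — the last one ≤ 30 is the 26th.

April 26, 2066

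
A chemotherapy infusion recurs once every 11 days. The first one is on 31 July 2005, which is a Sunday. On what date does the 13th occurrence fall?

10 December 2005

The 13th occurrence is 12 intervals after the first: 12 × 11 = 132 days after 31 July 2005.
July has 31 days — 0 days to the end of July leaves 132.
August has 31 days (101 left).
September has 30 days (71 left).
October has 31 days (40 left).
November has 30 days (10 left).
10 days into December → 10 December 2005.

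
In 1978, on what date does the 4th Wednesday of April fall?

26 April 1978

April 1978 begins on a Saturday, so the first Wednesday is April 5 (4 days later).
The 4th Wednesday is 3 weeks later: 5 + 21 = 26.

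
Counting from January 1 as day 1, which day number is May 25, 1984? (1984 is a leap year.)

Days in months before May: 31 + 29 + 31 + 30 = 121.
Plus 25 days into May → day 146.

146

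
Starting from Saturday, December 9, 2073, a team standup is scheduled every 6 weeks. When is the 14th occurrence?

June 8, 2075

The 14th occurrence is 13 intervals after the first: 13 × 42 = 546 days after December 9, 2073.
December has 31 days — 22 days to the end of December leaves 524.
2074 has 365 days (159 left).
January has 31 days (128 left).
February has 28 days (100 left).
March has 31 days (69 left).
April has 30 days (39 left).
May has 31 days (8 left).
8 days into June → June 8, 2075.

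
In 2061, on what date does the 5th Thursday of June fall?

June 30, 2061

June 2061 begins on a Wednesday, so the first Thursday is June 2 (1 day later).
The 5th Thursday is 4 weeks later: 2 + 28 = 30.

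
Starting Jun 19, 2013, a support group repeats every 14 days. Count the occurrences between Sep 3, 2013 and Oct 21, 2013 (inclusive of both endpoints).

3

Occurrences land 14·i days after Jun 19, 2013 for i = 0, 1, 2, …
Sep 3, 2013 is 76 days after the start; 76 ÷ 14 = 5 remainder 6; since the remainder is 6, round up to i = 6. First occurrence in the window: #7 on Sep 11, 2013 (6×14 = 84 days in).
Oct 21, 2013 is 124 days after the start; 124 ÷ 14 = 8 remainder 12. Last occurrence in the window: #9 on Oct 9, 2013.
Occurrences #7 through #9: 3 in total.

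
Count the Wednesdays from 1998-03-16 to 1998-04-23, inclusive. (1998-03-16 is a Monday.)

6

1998-03-16 is a Monday; the first Wednesday on or after it is 1998-03-18 (2 days later).
From 1998-03-18 to 1998-04-23: 13 + 23 = 36 days (rest of March, April).
36 ÷ 7 = 5 full weeks with remainder 1, so 5 more Wednesdays after the first → 6.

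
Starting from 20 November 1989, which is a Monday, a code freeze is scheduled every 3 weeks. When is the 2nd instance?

The 2nd occurrence is 1 interval after the first: 1 × 21 = 21 days after 20 November 1989.
November has 30 days — 10 days to the end of November leaves 11.
11 days into December → 11 December 1989.

11 December 1989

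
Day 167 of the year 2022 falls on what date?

January has 31 days (167 − 31 = 136 remain).
February has 28 days (136 − 28 = 108 remain).
March has 31 days (108 − 31 = 77 remain).
April has 30 days (77 − 30 = 47 remain).
May has 31 days (47 − 31 = 16 remain).
16 into June → June 16.

June 16, 2022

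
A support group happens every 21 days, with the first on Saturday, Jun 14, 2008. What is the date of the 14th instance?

The 14th occurrence is 13 intervals after the first: 13 × 21 = 273 days after Jun 14, 2008.
Jun has 30 days — 16 days to the end of Jun leaves 257.
Jul has 31 days (226 left).
Aug has 31 days (195 left).
Sep has 30 days (165 left).
Oct has 31 days (134 left).
Nov has 30 days (104 left).
Dec has 31 days (73 left).
Jan has 31 days (42 left).
Feb has 28 days (14 left).
14 days into Mar → Mar 14, 2009.

Mar 14, 2009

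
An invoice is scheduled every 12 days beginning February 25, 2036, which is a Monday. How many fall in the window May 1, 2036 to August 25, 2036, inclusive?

10

Occurrences land 12·i days after February 25, 2036 for i = 0, 1, 2, …
May 1, 2036 is 66 days after the start; 66 ÷ 12 = 5 remainder 6; since the remainder is 6, round up to i = 6. First occurrence in the window: #7 on May 7, 2036 (6×12 = 72 days in).
August 25, 2036 is 182 days after the start; 182 ÷ 12 = 15 remainder 2. Last occurrence in the window: #16 on August 23, 2036.
Occurrences #7 through #16: 10 in total.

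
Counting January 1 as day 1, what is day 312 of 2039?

8 November 2039

January has 31 days (312 − 31 = 281 remain).
February has 28 days (281 − 28 = 253 remain).
March has 31 days (253 − 31 = 222 remain).
April has 30 days (222 − 30 = 192 remain).
May has 31 days (192 − 31 = 161 remain).
June has 30 days (161 − 30 = 131 remain).
July has 31 days (131 − 31 = 100 remain).
August has 31 days (100 − 31 = 69 remain).
September has 30 days (69 − 30 = 39 remain).
October has 31 days (39 − 31 = 8 remain).
8 into November → November 8.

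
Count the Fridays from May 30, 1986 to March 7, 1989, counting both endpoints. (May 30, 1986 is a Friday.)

May 30, 1986 is a Friday; the first Friday on or after it is May 30, 1986.
From May 30, 1986 to March 7, 1989: 215 + 365 + 366 + 66 = 1012 days (rest of 1986, 1987, 1988, to March 7, 1989 in 1989).
1012 ÷ 7 = 144 full weeks with remainder 4, so 144 more Fridays after the first → 145.

145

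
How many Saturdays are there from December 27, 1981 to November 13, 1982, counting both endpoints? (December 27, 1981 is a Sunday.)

46

December 27, 1981 is a Sunday; the first Saturday on or after it is January 2, 1982 (6 days later).
From January 2, 1982 to November 13, 1982: 29 + 28 + 31 + 30 + 31 + 30 + 31 + 31 + 30 + 31 + 13 = 315 days (rest of January, February, March, April, May, June, July, August, September, October, November).
315 ÷ 7 = 45 full weeks with remainder 0, so 45 more Saturdays after the first → 46.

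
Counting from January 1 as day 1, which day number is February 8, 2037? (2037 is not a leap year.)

39

Days in months before February: 31 = 31.
Plus 8 days into February → day 39.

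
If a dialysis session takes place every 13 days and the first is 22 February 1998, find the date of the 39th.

The 39th occurrence is 38 intervals after the first: 38 × 13 = 494 days after 22 February 1998.
February has 28 days — 6 days to the end of February leaves 488.
From end of February to end of 1998 is 306 days (182 left).
January has 31 days (151 left).
February has 28 days (123 left).
March has 31 days (92 left).
April has 30 days (62 left).
May has 31 days (31 left).
June has 30 days (1 left).
1 day into July → 1 July 1999.

1 July 1999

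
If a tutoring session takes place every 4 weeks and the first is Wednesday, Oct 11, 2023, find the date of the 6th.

Feb 28, 2024

The 6th occurrence is 5 intervals after the first: 5 × 28 = 140 days after Oct 11, 2023.
Oct has 31 days — 20 days to the end of Oct leaves 120.
Nov has 30 days (90 left).
Dec has 31 days (59 left).
Jan has 31 days (28 left).
28 days into Feb → Feb 28, 2024.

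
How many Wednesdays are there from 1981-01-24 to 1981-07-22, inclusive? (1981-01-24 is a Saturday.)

1981-01-24 is a Saturday; the first Wednesday on or after it is 1981-01-28 (4 days later).
From 1981-01-28 to 1981-07-22: 3 + 28 + 31 + 30 + 31 + 30 + 22 = 175 days (rest of January, February, March, April, May, June, July).
175 ÷ 7 = 25 full weeks with remainder 0, so 25 more Wednesdays after the first → 26.

26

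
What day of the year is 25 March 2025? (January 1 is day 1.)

Days in months before March: 31 + 28 = 59.
Plus 25 days into March → day 84.

84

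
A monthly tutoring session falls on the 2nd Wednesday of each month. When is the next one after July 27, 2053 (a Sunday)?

July 2053 starts on a Tuesday; its first Wednesday is the 2nd, so the 2nd Wednesday is the 9th — July 9, 2053.
That is not after July 27, 2053, so look at August 2053.
August 2053 starts on a Friday; its first Wednesday is the 6th, so the 2nd Wednesday is the 13th — August 13, 2053.

August 13, 2053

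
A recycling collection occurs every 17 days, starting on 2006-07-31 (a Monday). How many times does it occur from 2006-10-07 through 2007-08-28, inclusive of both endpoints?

20

Occurrences land 17·i days after 2006-07-31 for i = 0, 1, 2, …
2006-10-07 is 68 days after the start; 68 ÷ 17 = 4 remainder 0. First occurrence in the window: #5 on 2006-10-07 (4×17 = 68 days in).
2007-08-28 is 393 days after the start; 393 ÷ 17 = 23 remainder 2. Last occurrence in the window: #24 on 2007-08-26.
Occurrences #5 through #24: 20 in total.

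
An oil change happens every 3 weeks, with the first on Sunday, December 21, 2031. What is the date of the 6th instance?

April 4, 2032

The 6th occurrence is 5 intervals after the first: 5 × 21 = 105 days after December 21, 2031.
December has 31 days — 10 days to the end of December leaves 95.
January has 31 days (64 left).
February has 29 days (35 left).
March has 31 days (4 left).
4 days into April → April 4, 2032.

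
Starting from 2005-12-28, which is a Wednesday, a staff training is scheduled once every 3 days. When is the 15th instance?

2006-02-08

The 15th occurrence is 14 intervals after the first: 14 × 3 = 42 days after 2005-12-28.
December has 31 days — 3 days to the end of December leaves 39.
January has 31 days (8 left).
8 days into February → 2006-02-08.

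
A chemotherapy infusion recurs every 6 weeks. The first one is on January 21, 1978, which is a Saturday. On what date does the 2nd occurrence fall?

March 4, 1978

The 2nd occurrence is 1 interval after the first: 1 × 42 = 42 days after January 21, 1978.
January has 31 days — 10 days to the end of January leaves 32.
February has 28 days (4 left).
4 days into March → March 4, 1978.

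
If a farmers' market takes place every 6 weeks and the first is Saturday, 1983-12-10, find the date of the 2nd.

The 2nd occurrence is 1 interval after the first: 1 × 42 = 42 days after 1983-12-10.
December has 31 days — 21 days to the end of December leaves 21.
21 days into January → 1984-01-21.

1984-01-21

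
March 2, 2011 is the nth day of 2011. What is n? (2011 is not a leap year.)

61

Days in months before March: 31 + 28 = 59.
Plus 2 days into March → day 61.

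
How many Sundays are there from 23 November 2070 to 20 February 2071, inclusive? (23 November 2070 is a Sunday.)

13

23 November 2070 is a Sunday; the first Sunday on or after it is 23 November 2070.
From 23 November 2070 to 20 February 2071: 7 + 31 + 31 + 20 = 89 days (rest of November, December, January, February).
89 ÷ 7 = 12 full weeks with remainder 5, so 12 more Sundays after the first → 13.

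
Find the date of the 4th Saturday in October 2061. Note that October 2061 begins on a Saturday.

22 October 2061

October 2061 begins on a Saturday, so the first Saturday is October 1.
The 4th Saturday is 3 weeks later: 1 + 21 = 22.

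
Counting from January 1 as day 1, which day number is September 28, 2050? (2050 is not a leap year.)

Days in months before September: 31 + 28 + 31 + 30 + 31 + 30 + 31 + 31 = 243.
Plus 28 days into September → day 271.

271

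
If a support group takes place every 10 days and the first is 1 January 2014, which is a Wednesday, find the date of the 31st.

28 October 2014

The 31st occurrence is 30 intervals after the first: 30 × 10 = 300 days after 1 January 2014.
January has 31 days — 30 days to the end of January leaves 270.
February has 28 days (242 left).
March has 31 days (211 left).
April has 30 days (181 left).
May has 31 days (150 left).
June has 30 days (120 left).
July has 31 days (89 left).
August has 31 days (58 left).
September has 30 days (28 left).
28 days into October → 28 October 2014.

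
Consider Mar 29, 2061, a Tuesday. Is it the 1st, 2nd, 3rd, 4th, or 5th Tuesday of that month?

5th

Day 29 falls in week ⌈29/7⌉ of the month.
Days 1–7 hold the 1st Tuesday, 8–14 the 2nd, 15–21 the 3rd, 22–28 the 4th, 29–31 the 5th.
29 is in the range for the 5th.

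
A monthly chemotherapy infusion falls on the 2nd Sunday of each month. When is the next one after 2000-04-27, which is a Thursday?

2000-05-14

April 2000 starts on a Saturday; its first Sunday is the 2nd, so the 2nd Sunday is the 9th — 2000-04-09.
That is not after 2000-04-27, so look at May 2000.
May 2000 starts on a Monday; its first Sunday is the 7th, so the 2nd Sunday is the 14th — 2000-05-14.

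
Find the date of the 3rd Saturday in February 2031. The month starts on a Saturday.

February 2031 begins on a Saturday, so the first Saturday is February 1.
The 3rd Saturday is 2 weeks later: 1 + 14 = 15.

2031-02-15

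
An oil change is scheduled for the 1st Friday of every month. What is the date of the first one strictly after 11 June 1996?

5 July 1996

June 1996 starts on a Saturday, so its 1st Friday is 7 June 1996 (6 days in).
That is not after 11 June 1996, so look at July 1996.
July 1996 starts on a Monday, so its 1st Friday is 5 July 1996 (4 days in).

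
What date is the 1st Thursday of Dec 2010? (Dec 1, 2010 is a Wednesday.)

Dec 2010 begins on a Wednesday, so the first Thursday is Dec 2 (1 day later).

Dec 2, 2010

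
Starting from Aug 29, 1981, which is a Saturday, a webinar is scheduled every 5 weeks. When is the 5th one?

The 5th occurrence is 4 intervals after the first: 4 × 35 = 140 days after Aug 29, 1981.
Aug has 31 days — 2 days to the end of Aug leaves 138.
Sep has 30 days (108 left).
Oct has 31 days (77 left).
Nov has 30 days (47 left).
Dec has 31 days (16 left).
16 days into Jan → Jan 16, 1982.

Jan 16, 1982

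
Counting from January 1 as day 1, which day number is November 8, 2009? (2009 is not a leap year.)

312

Days in months before November: 31 + 28 + 31 + 30 + 31 + 30 + 31 + 31 + 30 + 31 = 304.
Plus 8 days into November → day 312.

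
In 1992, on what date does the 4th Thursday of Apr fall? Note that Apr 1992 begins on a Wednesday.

Apr 23, 1992

Apr 1992 begins on a Wednesday, so the first Thursday is Apr 2 (1 day later).
The 4th Thursday is 3 weeks later: 2 + 21 = 23.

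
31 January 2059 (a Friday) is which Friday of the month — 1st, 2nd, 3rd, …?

Day 31 falls in week ⌈31/7⌉ of the month.
Days 1–7 hold the 1st Friday, 8–14 the 2nd, 15–21 the 3rd, 22–28 the 4th, 29–31 the 5th.
31 is in the range for the 5th.

5th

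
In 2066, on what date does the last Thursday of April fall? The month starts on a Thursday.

29 April 2066

April 2066 begins on a Thursday, so the first Thursday is April 1.
April 2066 has 30 days. Adding weeks: 1, 8, 15, 22, 29 — the last one ≤ 30 is the 29th.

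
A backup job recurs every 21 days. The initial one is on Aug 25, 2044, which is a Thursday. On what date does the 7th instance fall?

The 7th occurrence is 6 intervals after the first: 6 × 21 = 126 days after Aug 25, 2044.
Aug has 31 days — 6 days to the end of Aug leaves 120.
Sep has 30 days (90 left).
Oct has 31 days (59 left).
Nov has 30 days (29 left).
29 days into Dec → Dec 29, 2044.

Dec 29, 2044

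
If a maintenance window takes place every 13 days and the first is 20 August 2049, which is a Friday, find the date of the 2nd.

2 September 2049

The 2nd occurrence is 1 interval after the first: 1 × 13 = 13 days after 20 August 2049.
August has 31 days — 11 days to the end of August leaves 2.
2 days into September → 2 September 2049.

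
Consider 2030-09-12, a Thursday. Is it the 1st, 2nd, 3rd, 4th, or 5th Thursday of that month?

Day 12 falls in week ⌈12/7⌉ of the month.
Days 1–7 hold the 1st Thursday, 8–14 the 2nd, 15–21 the 3rd, 22–28 the 4th, 29–31 the 5th.
12 is in the range for the 2nd.

2nd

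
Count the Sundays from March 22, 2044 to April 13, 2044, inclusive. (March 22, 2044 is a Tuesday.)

March 22, 2044 is a Tuesday; the first Sunday on or after it is March 27, 2044 (5 days later).
From March 27, 2044 to April 13, 2044: 4 + 13 = 17 days (rest of March, April).
17 ÷ 7 = 2 full weeks with remainder 3, so 2 more Sundays after the first → 3.

3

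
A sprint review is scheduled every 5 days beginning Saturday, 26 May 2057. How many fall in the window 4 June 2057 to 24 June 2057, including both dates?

4

Occurrences land 5·i days after 26 May 2057 for i = 0, 1, 2, …
4 June 2057 is 9 days after the start; 9 ÷ 5 = 1 remainder 4; since the remainder is 4, round up to i = 2. First occurrence in the window: #3 on 5 June 2057 (2×5 = 10 days in).
24 June 2057 is 29 days after the start; 29 ÷ 5 = 5 remainder 4. Last occurrence in the window: #6 on 20 June 2057.
Occurrences #3 through #6: 4 in total.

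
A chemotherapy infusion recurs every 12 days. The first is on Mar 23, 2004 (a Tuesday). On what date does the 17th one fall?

Oct 1, 2004

The 17th occurrence is 16 intervals after the first: 16 × 12 = 192 days after Mar 23, 2004.
Mar has 31 days — 8 days to the end of Mar leaves 184.
Apr has 30 days (154 left).
May has 31 days (123 left).
Jun has 30 days (93 left).
Jul has 31 days (62 left).
Aug has 31 days (31 left).
Sep has 30 days (1 left).
1 day into Oct → Oct 1, 2004.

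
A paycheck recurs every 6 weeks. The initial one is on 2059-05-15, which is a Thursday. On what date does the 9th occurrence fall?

The 9th occurrence is 8 intervals after the first: 8 × 42 = 336 days after 2059-05-15.
May has 31 days — 16 days to the end of May leaves 320.
June has 30 days (290 left).
July has 31 days (259 left).
August has 31 days (228 left).
September has 30 days (198 left).
October has 31 days (167 left).
November has 30 days (137 left).
December has 31 days (106 left).
January has 31 days (75 left).
February has 29 days (46 left).
March has 31 days (15 left).
15 days into April → 2060-04-15.

2060-04-15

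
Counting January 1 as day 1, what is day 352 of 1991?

Jan has 31 days (352 − 31 = 321 remain).
Feb has 28 days (321 − 28 = 293 remain).
Mar has 31 days (293 − 31 = 262 remain).
Apr has 30 days (262 − 30 = 232 remain).
May has 31 days (232 − 31 = 201 remain).
Jun has 30 days (201 − 30 = 171 remain).
Jul has 31 days (171 − 31 = 140 remain).
Aug has 31 days (140 − 31 = 109 remain).
Sep has 30 days (109 − 30 = 79 remain).
Oct has 31 days (79 − 31 = 48 remain).
Nov has 30 days (48 − 30 = 18 remain).
18 into Dec → Dec 18.

Dec 18, 1991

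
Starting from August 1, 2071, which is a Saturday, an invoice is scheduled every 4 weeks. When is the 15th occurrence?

August 27, 2072

The 15th occurrence is 14 intervals after the first: 14 × 28 = 392 days after August 1, 2071.
August has 31 days — 30 days to the end of August leaves 362.
September has 30 days (332 left).
October has 31 days (301 left).
November has 30 days (271 left).
December has 31 days (240 left).
January has 31 days (209 left).
February has 29 days (180 left).
March has 31 days (149 left).
April has 30 days (119 left).
May has 31 days (88 left).
June has 30 days (58 left).
July has 31 days (27 left).
27 days into August → August 27, 2072.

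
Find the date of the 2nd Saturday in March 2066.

March 13, 2066

March 2066 begins on a Monday, so the first Saturday is March 6 (5 days later).
The 2nd Saturday is 1 weeks later: 6 + 7 = 13.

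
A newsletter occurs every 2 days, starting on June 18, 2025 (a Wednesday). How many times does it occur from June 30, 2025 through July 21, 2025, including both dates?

11

Occurrences land 2·i days after June 18, 2025 for i = 0, 1, 2, …
June 30, 2025 is 12 days after the start; 12 ÷ 2 = 6 remainder 0. First occurrence in the window: #7 on June 30, 2025 (6×2 = 12 days in).
July 21, 2025 is 33 days after the start; 33 ÷ 2 = 16 remainder 1. Last occurrence in the window: #17 on July 20, 2025.
Occurrences #7 through #17: 11 in total.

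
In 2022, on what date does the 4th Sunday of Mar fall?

Mar 27, 2022

The first Sunday of Mar 2022 is Mar 6.
The 4th Sunday is 3 weeks later: 6 + 21 = 27.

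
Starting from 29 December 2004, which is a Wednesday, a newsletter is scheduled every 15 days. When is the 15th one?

27 July 2005

The 15th occurrence is 14 intervals after the first: 14 × 15 = 210 days after 29 December 2004.
December has 31 days — 2 days to the end of December leaves 208.
January has 31 days (177 left).
February has 28 days (149 left).
March has 31 days (118 left).
April has 30 days (88 left).
May has 31 days (57 left).
June has 30 days (27 left).
27 days into July → 27 July 2005.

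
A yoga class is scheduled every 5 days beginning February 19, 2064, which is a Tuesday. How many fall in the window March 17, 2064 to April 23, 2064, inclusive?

7

Occurrences land 5·i days after February 19, 2064 for i = 0, 1, 2, …
March 17, 2064 is 27 days after the start; 27 ÷ 5 = 5 remainder 2; since the remainder is 2, round up to i = 6. First occurrence in the window: #7 on March 20, 2064 (6×5 = 30 days in).
April 23, 2064 is 64 days after the start; 64 ÷ 5 = 12 remainder 4. Last occurrence in the window: #13 on April 19, 2064.
Occurrences #7 through #13: 7 in total.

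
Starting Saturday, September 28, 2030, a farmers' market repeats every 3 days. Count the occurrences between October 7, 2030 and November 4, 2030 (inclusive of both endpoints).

10

Occurrences land 3·i days after September 28, 2030 for i = 0, 1, 2, …
October 7, 2030 is 9 days after the start; 9 ÷ 3 = 3 remainder 0. First occurrence in the window: #4 on October 7, 2030 (3×3 = 9 days in).
November 4, 2030 is 37 days after the start; 37 ÷ 3 = 12 remainder 1. Last occurrence in the window: #13 on November 3, 2030.
Occurrences #4 through #13: 10 in total.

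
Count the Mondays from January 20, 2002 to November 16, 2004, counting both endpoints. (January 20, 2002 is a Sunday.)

148

January 20, 2002 is a Sunday; the first Monday on or after it is January 21, 2002 (1 day later).
From January 21, 2002 to November 16, 2004: 344 + 365 + 321 = 1030 days (rest of 2002, 2003, to November 16, 2004 in 2004).
1030 ÷ 7 = 147 full weeks with remainder 1, so 147 more Mondays after the first → 148.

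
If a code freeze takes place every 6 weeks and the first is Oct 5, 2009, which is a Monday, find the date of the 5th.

Mar 22, 2010

The 5th occurrence is 4 intervals after the first: 4 × 42 = 168 days after Oct 5, 2009.
Oct has 31 days — 26 days to the end of Oct leaves 142.
Nov has 30 days (112 left).
Dec has 31 days (81 left).
Jan has 31 days (50 left).
Feb has 28 days (22 left).
22 days into Mar → Mar 22, 2010.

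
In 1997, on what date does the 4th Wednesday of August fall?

August 27, 1997

The first Wednesday of August 1997 is August 6.
The 4th Wednesday is 3 weeks later: 6 + 21 = 27.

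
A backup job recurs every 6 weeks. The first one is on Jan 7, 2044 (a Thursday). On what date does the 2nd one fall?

The 2nd occurrence is 1 interval after the first: 1 × 42 = 42 days after Jan 7, 2044.
Jan has 31 days — 24 days to the end of Jan leaves 18.
18 days into Feb → Feb 18, 2044.

Feb 18, 2044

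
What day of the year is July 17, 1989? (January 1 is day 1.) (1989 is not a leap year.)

198

Days in months before July: 31 + 28 + 31 + 30 + 31 + 30 = 181.
Plus 17 days into July → day 198.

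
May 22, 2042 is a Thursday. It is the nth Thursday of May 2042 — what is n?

Day 22 falls in week ⌈22/7⌉ of the month.
Days 1–7 hold the 1st Thursday, 8–14 the 2nd, 15–21 the 3rd, 22–28 the 4th, 29–31 the 5th.
22 is in the range for the 4th.

4th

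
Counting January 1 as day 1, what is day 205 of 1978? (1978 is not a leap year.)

24 July 1978

January has 31 days (205 − 31 = 174 remain).
February has 28 days (174 − 28 = 146 remain).
March has 31 days (146 − 31 = 115 remain).
April has 30 days (115 − 30 = 85 remain).
May has 31 days (85 − 31 = 54 remain).
June has 30 days (54 − 30 = 24 remain).
24 into July → July 24.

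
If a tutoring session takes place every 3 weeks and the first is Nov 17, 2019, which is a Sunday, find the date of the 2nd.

Dec 8, 2019

The 2nd occurrence is 1 interval after the first: 1 × 21 = 21 days after Nov 17, 2019.
Nov has 30 days — 13 days to the end of Nov leaves 8.
8 days into Dec → Dec 8, 2019.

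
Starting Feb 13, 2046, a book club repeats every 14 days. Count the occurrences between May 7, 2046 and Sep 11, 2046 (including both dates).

10

Occurrences land 14·i days after Feb 13, 2046 for i = 0, 1, 2, …
May 7, 2046 is 83 days after the start; 83 ÷ 14 = 5 remainder 13; since the remainder is 13, round up to i = 6. First occurrence in the window: #7 on May 8, 2046 (6×14 = 84 days in).
Sep 11, 2046 is 210 days after the start; 210 ÷ 14 = 15 remainder 0. Last occurrence in the window: #16 on Sep 11, 2046.
Occurrences #7 through #16: 10 in total.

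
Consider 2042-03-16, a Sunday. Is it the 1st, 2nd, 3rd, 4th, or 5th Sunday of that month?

Day 16 falls in week ⌈16/7⌉ of the month.
Days 1–7 hold the 1st Sunday, 8–14 the 2nd, 15–21 the 3rd, 22–28 the 4th, 29–31 the 5th.
16 is in the range for the 3rd.

3rd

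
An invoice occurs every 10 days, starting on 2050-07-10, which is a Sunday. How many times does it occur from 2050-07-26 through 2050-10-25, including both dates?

9

Occurrences land 10·i days after 2050-07-10 for i = 0, 1, 2, …
2050-07-26 is 16 days after the start; 16 ÷ 10 = 1 remainder 6; since the remainder is 6, round up to i = 2. First occurrence in the window: #3 on 2050-07-30 (2×10 = 20 days in).
2050-10-25 is 107 days after the start; 107 ÷ 10 = 10 remainder 7. Last occurrence in the window: #11 on 2050-10-18.
Occurrences #3 through #11: 9 in total.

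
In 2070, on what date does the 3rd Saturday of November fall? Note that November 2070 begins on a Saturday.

November 2070 begins on a Saturday, so the first Saturday is November 1.
The 3rd Saturday is 2 weeks later: 1 + 14 = 15.

15 November 2070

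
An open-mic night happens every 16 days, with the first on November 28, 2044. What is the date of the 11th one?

The 11th occurrence is 10 intervals after the first: 10 × 16 = 160 days after November 28, 2044.
November has 30 days — 2 days to the end of November leaves 158.
December has 31 days (127 left).
January has 31 days (96 left).
February has 28 days (68 left).
March has 31 days (37 left).
April has 30 days (7 left).
7 days into May → May 7, 2045.

May 7, 2045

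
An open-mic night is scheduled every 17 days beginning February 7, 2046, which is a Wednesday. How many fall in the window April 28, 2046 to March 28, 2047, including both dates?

20

Occurrences land 17·i days after February 7, 2046 for i = 0, 1, 2, …
April 28, 2046 is 80 days after the start; 80 ÷ 17 = 4 remainder 12; since the remainder is 12, round up to i = 5. First occurrence in the window: #6 on May 3, 2046 (5×17 = 85 days in).
March 28, 2047 is 414 days after the start; 414 ÷ 17 = 24 remainder 6. Last occurrence in the window: #25 on March 22, 2047.
Occurrences #6 through #25: 20 in total.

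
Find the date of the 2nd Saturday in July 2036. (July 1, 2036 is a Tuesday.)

July 2036 begins on a Tuesday, so the first Saturday is July 5 (4 days later).
The 2nd Saturday is 1 weeks later: 5 + 7 = 12.

2036-07-12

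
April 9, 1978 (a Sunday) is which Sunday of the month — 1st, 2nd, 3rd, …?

2nd

Day 9 falls in week ⌈9/7⌉ of the month.
Days 1–7 hold the 1st Sunday, 8–14 the 2nd, 15–21 the 3rd, 22–28 the 4th, 29–31 the 5th.
9 is in the range for the 2nd.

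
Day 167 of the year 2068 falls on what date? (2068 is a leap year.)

January has 31 days (167 − 31 = 136 remain).
February has 29 days (136 − 29 = 107 remain).
March has 31 days (107 − 31 = 76 remain).
April has 30 days (76 − 30 = 46 remain).
May has 31 days (46 − 31 = 15 remain).
15 into June → June 15.

2068-06-15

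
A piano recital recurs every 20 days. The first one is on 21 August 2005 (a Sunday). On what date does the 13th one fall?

18 April 2006

The 13th occurrence is 12 intervals after the first: 12 × 20 = 240 days after 21 August 2005.
August has 31 days — 10 days to the end of August leaves 230.
September has 30 days (200 left).
October has 31 days (169 left).
November has 30 days (139 left).
December has 31 days (108 left).
January has 31 days (77 left).
February has 28 days (49 left).
March has 31 days (18 left).
18 days into April → 18 April 2006.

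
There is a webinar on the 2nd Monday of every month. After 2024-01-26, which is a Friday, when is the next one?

January 2024 starts on a Monday; its first Monday is the 1st, so the 2nd Monday is the 8th — 2024-01-08.
That is not after 2024-01-26, so look at February 2024.
February 2024 starts on a Thursday; its first Monday is the 5th, so the 2nd Monday is the 12th — 2024-02-12.

2024-02-12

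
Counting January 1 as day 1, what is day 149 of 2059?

January has 31 days (149 − 31 = 118 remain).
February has 28 days (118 − 28 = 90 remain).
March has 31 days (90 − 31 = 59 remain).
April has 30 days (59 − 30 = 29 remain).
29 into May → May 29.

2059-05-29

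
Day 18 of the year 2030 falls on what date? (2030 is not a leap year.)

January 18, 2030

18 into January → January 18.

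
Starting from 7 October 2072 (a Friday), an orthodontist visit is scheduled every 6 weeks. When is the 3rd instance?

30 December 2072

The 3rd occurrence is 2 intervals after the first: 2 × 42 = 84 days after 7 October 2072.
October has 31 days — 24 days to the end of October leaves 60.
November has 30 days (30 left).
30 days into December → 30 December 2072.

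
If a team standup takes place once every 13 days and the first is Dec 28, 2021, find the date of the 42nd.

Jun 14, 2023

The 42nd occurrence is 41 intervals after the first: 41 × 13 = 533 days after Dec 28, 2021.
Dec has 31 days — 3 days to the end of Dec leaves 530.
2022 has 365 days (165 left).
Jan has 31 days (134 left).
Feb has 28 days (106 left).
Mar has 31 days (75 left).
Apr has 30 days (45 left).
May has 31 days (14 left).
14 days into Jun → Jun 14, 2023.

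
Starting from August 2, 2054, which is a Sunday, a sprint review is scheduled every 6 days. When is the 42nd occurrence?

April 5, 2055

The 42nd occurrence is 41 intervals after the first: 41 × 6 = 246 days after August 2, 2054.
August has 31 days — 29 days to the end of August leaves 217.
September has 30 days (187 left).
October has 31 days (156 left).
November has 30 days (126 left).
December has 31 days (95 left).
January has 31 days (64 left).
February has 28 days (36 left).
March has 31 days (5 left).
5 days into April → April 5, 2055.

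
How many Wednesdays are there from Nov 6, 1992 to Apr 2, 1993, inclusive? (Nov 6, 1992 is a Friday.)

Nov 6, 1992 is a Friday; the first Wednesday on or after it is Nov 11, 1992 (5 days later).
From Nov 11, 1992 to Apr 2, 1993: 19 + 31 + 31 + 28 + 31 + 2 = 142 days (rest of Nov, Dec, Jan, Feb, Mar, Apr).
142 ÷ 7 = 20 full weeks with remainder 2, so 20 more Wednesdays after the first → 21.

21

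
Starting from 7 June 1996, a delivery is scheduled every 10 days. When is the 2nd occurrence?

17 June 1996

The 2nd occurrence is 1 interval after the first: 1 × 10 = 10 days after 7 June 1996.
10 days later is 17 June 1996.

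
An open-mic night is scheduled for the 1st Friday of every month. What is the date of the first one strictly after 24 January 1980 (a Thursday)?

January 1980 starts on a Tuesday, so its 1st Friday is 4 January 1980 (3 days in).
That is not after 24 January 1980, so look at February 1980.
February 1980 starts on a Friday, so its 1st Friday is 1 February 1980.

1 February 1980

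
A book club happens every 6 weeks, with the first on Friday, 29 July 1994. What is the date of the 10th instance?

11 August 1995

The 10th occurrence is 9 intervals after the first: 9 × 42 = 378 days after 29 July 1994.
July has 31 days — 2 days to the end of July leaves 376.
August has 31 days (345 left).
September has 30 days (315 left).
October has 31 days (284 left).
November has 30 days (254 left).
December has 31 days (223 left).
January has 31 days (192 left).
February has 28 days (164 left).
March has 31 days (133 left).
April has 30 days (103 left).
May has 31 days (72 left).
June has 30 days (42 left).
July has 31 days (11 left).
11 days into August → 11 August 1995.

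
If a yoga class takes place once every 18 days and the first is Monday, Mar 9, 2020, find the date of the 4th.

May 2, 2020

The 4th occurrence is 3 intervals after the first: 3 × 18 = 54 days after Mar 9, 2020.
Mar has 31 days — 22 days to the end of Mar leaves 32.
Apr has 30 days (2 left).
2 days into May → May 2, 2020.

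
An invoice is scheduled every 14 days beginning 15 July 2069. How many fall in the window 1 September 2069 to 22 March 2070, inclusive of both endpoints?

14

Occurrences land 14·i days after 15 July 2069 for i = 0, 1, 2, …
1 September 2069 is 48 days after the start; 48 ÷ 14 = 3 remainder 6; since the remainder is 6, round up to i = 4. First occurrence in the window: #5 on 9 September 2069 (4×14 = 56 days in).
22 March 2070 is 250 days after the start; 250 ÷ 14 = 17 remainder 12. Last occurrence in the window: #18 on 10 March 2070.
Occurrences #5 through #18: 14 in total.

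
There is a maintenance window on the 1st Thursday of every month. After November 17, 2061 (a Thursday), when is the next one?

November 2061 starts on a Tuesday, so its 1st Thursday is November 3, 2061 (2 days in).
That is not after November 17, 2061, so look at December 2061.
December 2061 starts on a Thursday, so its 1st Thursday is December 1, 2061.

December 1, 2061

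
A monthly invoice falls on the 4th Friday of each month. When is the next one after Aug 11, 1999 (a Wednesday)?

Aug 27, 1999

Aug 1999 starts on a Sunday; its first Friday is the 6th, so the 4th Friday is the 27th — Aug 27, 1999.
Aug 27, 1999 is after Aug 11, 1999, so that is the next one.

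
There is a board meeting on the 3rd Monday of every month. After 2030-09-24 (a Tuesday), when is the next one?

September 2030 starts on a Sunday; its first Monday is the 2nd, so the 3rd Monday is the 16th — 2030-09-16.
That is not after 2030-09-24, so look at October 2030.
October 2030 starts on a Tuesday; its first Monday is the 7th, so the 3rd Monday is the 21st — 2030-10-21.

2030-10-21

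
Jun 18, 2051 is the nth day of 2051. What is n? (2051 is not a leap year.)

169

Days in months before Jun: 31 + 28 + 31 + 30 + 31 = 151.
Plus 18 days into Jun → day 169.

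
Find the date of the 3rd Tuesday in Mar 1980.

Mar 1980 begins on a Saturday, so the first Tuesday is Mar 4 (3 days later).
The 3rd Tuesday is 2 weeks later: 4 + 14 = 18.

Mar 18, 1980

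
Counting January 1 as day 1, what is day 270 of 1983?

January has 31 days (270 − 31 = 239 remain).
February has 28 days (239 − 28 = 211 remain).
March has 31 days (211 − 31 = 180 remain).
April has 30 days (180 − 30 = 150 remain).
May has 31 days (150 − 31 = 119 remain).
June has 30 days (119 − 30 = 89 remain).
July has 31 days (89 − 31 = 58 remain).
August has 31 days (58 − 31 = 27 remain).
27 into September → September 27.

27 September 1983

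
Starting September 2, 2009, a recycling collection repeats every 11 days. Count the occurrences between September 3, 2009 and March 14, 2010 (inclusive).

Occurrences land 11·i days after September 2, 2009 for i = 0, 1, 2, …
September 3, 2009 is 1 day after the start; 1 ÷ 11 = 0 remainder 1; since the remainder is 1, round up to i = 1. First occurrence in the window: #2 on September 13, 2009 (1×11 = 11 days in).
March 14, 2010 is 193 days after the start; 193 ÷ 11 = 17 remainder 6. Last occurrence in the window: #18 on March 8, 2010.
Occurrences #2 through #18: 17 in total.

17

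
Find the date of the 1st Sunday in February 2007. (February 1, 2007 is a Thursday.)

February 2007 begins on a Thursday, so the first Sunday is February 4 (3 days later).

February 4, 2007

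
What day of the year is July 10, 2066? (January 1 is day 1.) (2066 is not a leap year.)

Days in months before July: 31 + 28 + 31 + 30 + 31 + 30 = 181.
Plus 10 days into July → day 191.

191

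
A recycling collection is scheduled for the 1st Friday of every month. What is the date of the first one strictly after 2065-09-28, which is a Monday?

September 2065 starts on a Tuesday, so its 1st Friday is 2065-09-04 (3 days in).
That is not after 2065-09-28, so look at October 2065.
October 2065 starts on a Thursday, so its 1st Friday is 2065-10-02 (1 day in).

2065-10-02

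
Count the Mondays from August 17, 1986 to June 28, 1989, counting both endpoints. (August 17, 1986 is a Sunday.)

August 17, 1986 is a Sunday; the first Monday on or after it is August 18, 1986 (1 day later).
From August 18, 1986 to June 28, 1989: 135 + 365 + 366 + 179 = 1045 days (rest of 1986, 1987, 1988, to June 28, 1989 in 1989).
1045 ÷ 7 = 149 full weeks with remainder 2, so 149 more Mondays after the first → 150.

150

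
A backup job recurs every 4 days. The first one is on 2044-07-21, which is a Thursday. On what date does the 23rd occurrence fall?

The 23rd occurrence is 22 intervals after the first: 22 × 4 = 88 days after 2044-07-21.
July has 31 days — 10 days to the end of July leaves 78.
August has 31 days (47 left).
September has 30 days (17 left).
17 days into October → 2044-10-17.

2044-10-17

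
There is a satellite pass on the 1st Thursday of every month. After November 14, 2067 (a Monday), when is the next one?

November 2067 starts on a Tuesday, so its 1st Thursday is November 3, 2067 (2 days in).
That is not after November 14, 2067, so look at December 2067.
December 2067 starts on a Thursday, so its 1st Thursday is December 1, 2067.

December 1, 2067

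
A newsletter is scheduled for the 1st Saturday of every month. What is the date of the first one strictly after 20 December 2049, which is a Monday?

1 January 2050

December 2049 starts on a Wednesday, so its 1st Saturday is 4 December 2049 (3 days in).
That is not after 20 December 2049, so look at January 2050.
January 2050 starts on a Saturday, so its 1st Saturday is 1 January 2050.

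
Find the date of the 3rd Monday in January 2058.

The first Monday of January 2058 is January 7.
The 3rd Monday is 2 weeks later: 7 + 14 = 21.

2058-01-21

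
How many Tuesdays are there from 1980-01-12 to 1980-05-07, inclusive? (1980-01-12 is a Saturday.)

1980-01-12 is a Saturday; the first Tuesday on or after it is 1980-01-15 (3 days later).
From 1980-01-15 to 1980-05-07: 16 + 29 + 31 + 30 + 7 = 113 days (rest of January, February, March, April, May).
113 ÷ 7 = 16 full weeks with remainder 1, so 16 more Tuesdays after the first → 17.

17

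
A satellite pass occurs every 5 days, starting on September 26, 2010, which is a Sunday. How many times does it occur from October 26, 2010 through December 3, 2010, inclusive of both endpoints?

8

Occurrences land 5·i days after September 26, 2010 for i = 0, 1, 2, …
October 26, 2010 is 30 days after the start; 30 ÷ 5 = 6 remainder 0. First occurrence in the window: #7 on October 26, 2010 (6×5 = 30 days in).
December 3, 2010 is 68 days after the start; 68 ÷ 5 = 13 remainder 3. Last occurrence in the window: #14 on November 30, 2010.
Occurrences #7 through #14: 8 in total.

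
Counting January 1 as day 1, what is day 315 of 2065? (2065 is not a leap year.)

November 11, 2065

January has 31 days (315 − 31 = 284 remain).
February has 28 days (284 − 28 = 256 remain).
March has 31 days (256 − 31 = 225 remain).
April has 30 days (225 − 30 = 195 remain).
May has 31 days (195 − 31 = 164 remain).
June has 30 days (164 − 30 = 134 remain).
July has 31 days (134 − 31 = 103 remain).
August has 31 days (103 − 31 = 72 remain).
September has 30 days (72 − 30 = 42 remain).
October has 31 days (42 − 31 = 11 remain).
11 into November → November 11.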